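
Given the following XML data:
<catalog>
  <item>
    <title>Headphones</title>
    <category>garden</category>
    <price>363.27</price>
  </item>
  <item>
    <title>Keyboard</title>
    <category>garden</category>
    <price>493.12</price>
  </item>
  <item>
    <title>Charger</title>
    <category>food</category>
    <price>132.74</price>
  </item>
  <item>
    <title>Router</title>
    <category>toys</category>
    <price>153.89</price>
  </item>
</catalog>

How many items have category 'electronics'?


Scanning <item> elements for <category>electronics</category>:
Count: 0

ANSWER: 0


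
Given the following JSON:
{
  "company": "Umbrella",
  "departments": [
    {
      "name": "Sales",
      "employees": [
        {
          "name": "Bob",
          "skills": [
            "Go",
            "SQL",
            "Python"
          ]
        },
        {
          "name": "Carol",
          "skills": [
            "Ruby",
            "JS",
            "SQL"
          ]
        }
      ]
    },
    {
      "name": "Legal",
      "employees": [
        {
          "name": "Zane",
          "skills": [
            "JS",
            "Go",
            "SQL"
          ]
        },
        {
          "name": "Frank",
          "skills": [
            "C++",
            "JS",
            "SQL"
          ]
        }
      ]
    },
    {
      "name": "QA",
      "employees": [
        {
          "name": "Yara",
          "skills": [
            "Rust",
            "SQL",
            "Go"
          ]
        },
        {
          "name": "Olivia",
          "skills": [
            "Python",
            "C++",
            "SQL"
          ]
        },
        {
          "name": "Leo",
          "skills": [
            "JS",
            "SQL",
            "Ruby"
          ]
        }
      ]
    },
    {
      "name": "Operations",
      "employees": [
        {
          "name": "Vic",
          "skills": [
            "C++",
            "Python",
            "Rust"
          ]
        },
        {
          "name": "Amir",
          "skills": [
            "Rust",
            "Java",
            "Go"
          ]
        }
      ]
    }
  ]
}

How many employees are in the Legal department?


Path: departments[1].employees
Count: 2

ANSWER: 2


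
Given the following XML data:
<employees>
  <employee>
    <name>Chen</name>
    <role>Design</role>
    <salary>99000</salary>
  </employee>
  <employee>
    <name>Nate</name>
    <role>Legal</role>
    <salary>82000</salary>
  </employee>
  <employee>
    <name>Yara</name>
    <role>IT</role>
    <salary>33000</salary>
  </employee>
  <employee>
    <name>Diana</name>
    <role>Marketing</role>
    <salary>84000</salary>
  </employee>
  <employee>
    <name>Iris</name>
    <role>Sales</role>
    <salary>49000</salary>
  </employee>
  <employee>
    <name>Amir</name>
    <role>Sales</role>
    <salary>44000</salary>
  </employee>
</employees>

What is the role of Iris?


Searching for <employee> with <name>Iris</name>
Found at position 5
<role>Sales</role>

ANSWER: Sales


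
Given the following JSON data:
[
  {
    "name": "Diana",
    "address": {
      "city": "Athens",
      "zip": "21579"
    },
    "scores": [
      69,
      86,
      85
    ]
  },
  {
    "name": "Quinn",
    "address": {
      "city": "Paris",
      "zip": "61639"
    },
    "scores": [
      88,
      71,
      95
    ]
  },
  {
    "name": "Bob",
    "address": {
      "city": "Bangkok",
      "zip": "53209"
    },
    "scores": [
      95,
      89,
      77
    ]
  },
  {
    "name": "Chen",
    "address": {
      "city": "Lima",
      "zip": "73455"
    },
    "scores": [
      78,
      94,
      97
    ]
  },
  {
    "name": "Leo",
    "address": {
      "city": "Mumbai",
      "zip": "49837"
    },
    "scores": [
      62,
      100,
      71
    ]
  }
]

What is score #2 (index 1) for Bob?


Path: records[2].scores[1]
Value: 89

ANSWER: 89


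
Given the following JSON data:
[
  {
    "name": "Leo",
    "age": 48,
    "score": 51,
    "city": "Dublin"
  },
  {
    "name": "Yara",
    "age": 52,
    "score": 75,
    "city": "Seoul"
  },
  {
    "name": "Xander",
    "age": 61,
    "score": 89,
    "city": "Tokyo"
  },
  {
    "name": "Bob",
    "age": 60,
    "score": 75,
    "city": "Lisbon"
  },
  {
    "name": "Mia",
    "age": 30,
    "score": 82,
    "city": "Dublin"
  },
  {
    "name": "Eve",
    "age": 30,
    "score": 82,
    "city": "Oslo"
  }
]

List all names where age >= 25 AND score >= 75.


Checking both conditions:
  Leo (age=48, score=51) -> no
  Yara (age=52, score=75) -> YES
  Xander (age=61, score=89) -> YES
  Bob (age=60, score=75) -> YES
  Mia (age=30, score=82) -> YES
  Eve (age=30, score=82) -> YES


ANSWER: Yara, Xander, Bob, Mia, Eve


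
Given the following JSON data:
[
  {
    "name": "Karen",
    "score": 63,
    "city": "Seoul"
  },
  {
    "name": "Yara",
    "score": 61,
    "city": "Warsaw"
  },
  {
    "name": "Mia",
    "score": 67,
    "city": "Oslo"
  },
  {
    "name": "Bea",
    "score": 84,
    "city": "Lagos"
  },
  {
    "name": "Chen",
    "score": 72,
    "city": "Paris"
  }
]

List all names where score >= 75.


Filtering records where score >= 75:
  Karen (score=63) -> no
  Yara (score=61) -> no
  Mia (score=67) -> no
  Bea (score=84) -> YES
  Chen (score=72) -> no


ANSWER: Bea


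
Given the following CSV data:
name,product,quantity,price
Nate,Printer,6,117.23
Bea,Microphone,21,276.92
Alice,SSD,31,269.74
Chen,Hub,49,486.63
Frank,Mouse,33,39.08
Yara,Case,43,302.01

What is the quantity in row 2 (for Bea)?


Row 2: Bea
Column 'quantity' = 21

ANSWER: 21


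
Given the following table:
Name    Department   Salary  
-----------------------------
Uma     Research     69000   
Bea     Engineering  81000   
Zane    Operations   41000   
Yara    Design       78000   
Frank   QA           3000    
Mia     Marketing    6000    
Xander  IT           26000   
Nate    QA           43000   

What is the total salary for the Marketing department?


Marketing department members:
  Mia: 6000
Total = 6000 = 6000

ANSWER: 6000


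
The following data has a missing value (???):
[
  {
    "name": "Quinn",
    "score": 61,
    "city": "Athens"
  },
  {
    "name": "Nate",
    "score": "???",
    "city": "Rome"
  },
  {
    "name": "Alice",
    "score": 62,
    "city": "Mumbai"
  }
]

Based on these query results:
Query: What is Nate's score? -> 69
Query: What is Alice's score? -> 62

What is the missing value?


The missing value is Nate's score
From query: Nate's score = 69

ANSWER: 69


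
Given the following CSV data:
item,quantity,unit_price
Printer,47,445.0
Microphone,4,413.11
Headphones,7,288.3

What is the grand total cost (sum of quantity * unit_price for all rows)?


Computing row totals:
  Printer: 47 * 445.0 = 20915.0
  Microphone: 4 * 413.11 = 1652.44
  Headphones: 7 * 288.3 = 2018.1
Grand total = 20915.0 + 1652.44 + 2018.1 = 24585.54

ANSWER: 24585.54


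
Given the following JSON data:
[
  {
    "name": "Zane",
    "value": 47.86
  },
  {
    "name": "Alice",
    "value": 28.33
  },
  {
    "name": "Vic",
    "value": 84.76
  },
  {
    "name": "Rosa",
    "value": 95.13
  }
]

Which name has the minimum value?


Comparing values:
  Zane: 47.86
  Alice: 28.33
  Vic: 84.76
  Rosa: 95.13
Minimum: Alice (28.33)

ANSWER: Alice


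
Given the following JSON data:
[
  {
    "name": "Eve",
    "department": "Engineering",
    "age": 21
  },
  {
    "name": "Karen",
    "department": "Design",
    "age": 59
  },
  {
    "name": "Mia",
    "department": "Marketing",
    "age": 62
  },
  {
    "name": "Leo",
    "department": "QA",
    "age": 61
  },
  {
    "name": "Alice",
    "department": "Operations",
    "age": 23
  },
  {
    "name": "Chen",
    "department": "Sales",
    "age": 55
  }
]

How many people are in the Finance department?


Scanning records for department = Finance
  No matches found
Count: 0

ANSWER: 0


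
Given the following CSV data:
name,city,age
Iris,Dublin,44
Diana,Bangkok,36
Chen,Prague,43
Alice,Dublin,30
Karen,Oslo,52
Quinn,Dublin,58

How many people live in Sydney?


Scanning city column for 'Sydney':
Total matches: 0

ANSWER: 0


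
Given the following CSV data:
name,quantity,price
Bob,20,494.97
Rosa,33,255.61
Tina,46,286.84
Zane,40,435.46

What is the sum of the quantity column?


Values in 'quantity' column:
  Row 1: 20
  Row 2: 33
  Row 3: 46
  Row 4: 40
Sum = 20 + 33 + 46 + 40 = 139

ANSWER: 139


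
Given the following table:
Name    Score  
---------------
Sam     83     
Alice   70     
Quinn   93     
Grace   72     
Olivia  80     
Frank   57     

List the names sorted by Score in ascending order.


Sorting by Score (ascending):
  Frank: 57
  Alice: 70
  Grace: 72
  Olivia: 80
  Sam: 83
  Quinn: 93


ANSWER: Frank, Alice, Grace, Olivia, Sam, Quinn


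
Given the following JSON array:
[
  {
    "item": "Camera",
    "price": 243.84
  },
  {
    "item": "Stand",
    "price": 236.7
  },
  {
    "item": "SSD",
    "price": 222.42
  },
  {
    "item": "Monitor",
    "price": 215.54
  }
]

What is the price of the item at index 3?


Array index 3 -> Monitor
price = 215.54

ANSWER: 215.54


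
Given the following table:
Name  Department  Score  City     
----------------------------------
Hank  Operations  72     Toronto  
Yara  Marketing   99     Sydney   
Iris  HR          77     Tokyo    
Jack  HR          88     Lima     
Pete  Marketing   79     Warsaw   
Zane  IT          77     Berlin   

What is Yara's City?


Row 2: Yara
City = Sydney

ANSWER: Sydney


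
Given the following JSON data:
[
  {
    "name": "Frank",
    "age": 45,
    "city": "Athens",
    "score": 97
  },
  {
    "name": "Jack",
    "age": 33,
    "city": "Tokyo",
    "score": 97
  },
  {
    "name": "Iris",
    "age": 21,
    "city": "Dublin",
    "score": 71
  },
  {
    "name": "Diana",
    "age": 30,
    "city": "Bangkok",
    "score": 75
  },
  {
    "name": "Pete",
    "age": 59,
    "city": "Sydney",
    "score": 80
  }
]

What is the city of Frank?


Looking up record where name = Frank
Record index: 0
Field 'city' = Athens

ANSWER: Athens


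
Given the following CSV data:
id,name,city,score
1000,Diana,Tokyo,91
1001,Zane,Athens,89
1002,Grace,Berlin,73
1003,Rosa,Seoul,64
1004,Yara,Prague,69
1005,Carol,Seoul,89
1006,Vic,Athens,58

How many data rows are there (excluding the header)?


Counting rows (excluding header):
Header: id,name,city,score
Data rows: 7

ANSWER: 7


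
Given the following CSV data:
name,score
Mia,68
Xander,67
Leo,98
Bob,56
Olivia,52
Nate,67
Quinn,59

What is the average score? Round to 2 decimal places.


Scores: 68, 67, 98, 56, 52, 67, 59
Sum = 467
Count = 7
Average = 467 / 7 = 66.71

ANSWER: 66.71


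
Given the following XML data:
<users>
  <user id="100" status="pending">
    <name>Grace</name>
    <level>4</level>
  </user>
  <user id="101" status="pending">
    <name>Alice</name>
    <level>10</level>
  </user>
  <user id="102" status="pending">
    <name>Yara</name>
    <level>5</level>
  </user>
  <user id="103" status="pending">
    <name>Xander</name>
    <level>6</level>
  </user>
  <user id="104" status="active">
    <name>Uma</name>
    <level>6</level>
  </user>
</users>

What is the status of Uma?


Finding user with name = Uma
user id="104" status="active"

ANSWER: active


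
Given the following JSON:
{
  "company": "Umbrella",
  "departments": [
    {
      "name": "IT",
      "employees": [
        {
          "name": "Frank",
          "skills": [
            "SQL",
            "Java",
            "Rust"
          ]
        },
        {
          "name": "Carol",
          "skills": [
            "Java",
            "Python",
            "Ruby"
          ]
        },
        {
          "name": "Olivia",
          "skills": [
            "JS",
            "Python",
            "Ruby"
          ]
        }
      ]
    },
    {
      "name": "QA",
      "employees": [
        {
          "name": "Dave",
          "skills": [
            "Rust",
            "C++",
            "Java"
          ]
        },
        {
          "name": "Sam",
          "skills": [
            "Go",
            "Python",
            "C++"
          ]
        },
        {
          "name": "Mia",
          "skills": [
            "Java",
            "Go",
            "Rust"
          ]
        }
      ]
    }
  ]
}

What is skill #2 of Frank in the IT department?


Path: departments[0].employees[0].skills[1]
Value: Java

ANSWER: Java


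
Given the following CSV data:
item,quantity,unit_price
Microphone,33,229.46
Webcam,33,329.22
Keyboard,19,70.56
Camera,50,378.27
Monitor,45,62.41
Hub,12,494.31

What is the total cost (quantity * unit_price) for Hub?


Row: Hub
quantity = 12
unit_price = 494.31
total = 12 * 494.31 = 5931.72

ANSWER: 5931.72


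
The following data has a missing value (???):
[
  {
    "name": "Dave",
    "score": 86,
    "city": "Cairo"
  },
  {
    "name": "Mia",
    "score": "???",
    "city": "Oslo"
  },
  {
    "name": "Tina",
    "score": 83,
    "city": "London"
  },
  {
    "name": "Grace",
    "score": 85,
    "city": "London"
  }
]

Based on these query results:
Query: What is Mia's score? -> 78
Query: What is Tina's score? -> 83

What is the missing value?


The missing value is Mia's score
From query: Mia's score = 78

ANSWER: 78


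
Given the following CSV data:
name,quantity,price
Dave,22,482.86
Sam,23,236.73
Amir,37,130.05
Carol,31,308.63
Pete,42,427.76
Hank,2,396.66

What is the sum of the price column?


Values in 'price' column:
  Row 1: 482.86
  Row 2: 236.73
  Row 3: 130.05
  Row 4: 308.63
  Row 5: 427.76
  Row 6: 396.66
Sum = 482.86 + 236.73 + 130.05 + 308.63 + 427.76 + 396.66 = 1982.69

ANSWER: 1982.69


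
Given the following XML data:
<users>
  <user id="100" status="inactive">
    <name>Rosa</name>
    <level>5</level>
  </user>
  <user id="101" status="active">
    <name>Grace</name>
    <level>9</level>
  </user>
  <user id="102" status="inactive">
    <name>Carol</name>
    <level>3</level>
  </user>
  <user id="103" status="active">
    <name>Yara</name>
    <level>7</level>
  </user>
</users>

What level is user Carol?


Finding user: Carol
<level>3</level>

ANSWER: 3


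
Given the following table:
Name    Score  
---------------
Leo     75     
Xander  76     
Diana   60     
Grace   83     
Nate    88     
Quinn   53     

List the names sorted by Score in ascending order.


Sorting by Score (ascending):
  Quinn: 53
  Diana: 60
  Leo: 75
  Xander: 76
  Grace: 83
  Nate: 88


ANSWER: Quinn, Diana, Leo, Xander, Grace, Nate


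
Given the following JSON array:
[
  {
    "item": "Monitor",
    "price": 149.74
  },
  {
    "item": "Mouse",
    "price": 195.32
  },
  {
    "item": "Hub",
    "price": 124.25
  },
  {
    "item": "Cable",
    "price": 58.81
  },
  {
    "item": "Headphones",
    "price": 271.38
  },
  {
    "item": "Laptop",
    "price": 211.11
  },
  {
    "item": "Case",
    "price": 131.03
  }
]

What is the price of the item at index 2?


Array index 2 -> Hub
price = 124.25

ANSWER: 124.25


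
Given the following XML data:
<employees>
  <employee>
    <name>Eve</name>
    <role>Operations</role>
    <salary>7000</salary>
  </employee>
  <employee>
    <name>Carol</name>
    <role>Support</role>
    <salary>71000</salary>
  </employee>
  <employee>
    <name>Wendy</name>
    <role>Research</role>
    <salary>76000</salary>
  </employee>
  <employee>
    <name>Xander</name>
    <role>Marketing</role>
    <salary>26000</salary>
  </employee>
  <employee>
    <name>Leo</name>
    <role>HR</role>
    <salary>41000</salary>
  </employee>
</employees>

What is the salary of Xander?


Searching for <employee> with <name>Xander</name>
Found at position 4
<salary>26000</salary>

ANSWER: 26000


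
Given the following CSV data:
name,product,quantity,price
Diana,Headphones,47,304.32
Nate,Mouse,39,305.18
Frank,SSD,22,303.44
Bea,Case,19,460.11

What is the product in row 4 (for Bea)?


Row 4: Bea
Column 'product' = Case

ANSWER: Case


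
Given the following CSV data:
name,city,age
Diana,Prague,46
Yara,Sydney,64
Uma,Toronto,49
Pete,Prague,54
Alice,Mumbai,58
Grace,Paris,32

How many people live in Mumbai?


Scanning city column for 'Mumbai':
  Row 5: Alice -> MATCH
Total matches: 1

ANSWER: 1


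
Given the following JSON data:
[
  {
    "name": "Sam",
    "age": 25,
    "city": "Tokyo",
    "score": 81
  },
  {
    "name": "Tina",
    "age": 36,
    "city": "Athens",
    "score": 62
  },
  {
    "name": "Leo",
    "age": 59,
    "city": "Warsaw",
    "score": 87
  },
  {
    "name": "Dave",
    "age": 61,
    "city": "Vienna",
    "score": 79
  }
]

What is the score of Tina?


Looking up record where name = Tina
Record index: 1
Field 'score' = 62

ANSWER: 62


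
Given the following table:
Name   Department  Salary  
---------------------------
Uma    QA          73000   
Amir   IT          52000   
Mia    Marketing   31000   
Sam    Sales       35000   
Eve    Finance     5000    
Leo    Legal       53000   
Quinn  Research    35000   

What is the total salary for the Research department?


Research department members:
  Quinn: 35000
Total = 35000 = 35000

ANSWER: 35000


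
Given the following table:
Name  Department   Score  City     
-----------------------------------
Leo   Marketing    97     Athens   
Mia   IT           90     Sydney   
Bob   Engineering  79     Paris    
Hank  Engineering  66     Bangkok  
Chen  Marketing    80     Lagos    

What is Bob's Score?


Row 3: Bob
Score = 79

ANSWER: 79


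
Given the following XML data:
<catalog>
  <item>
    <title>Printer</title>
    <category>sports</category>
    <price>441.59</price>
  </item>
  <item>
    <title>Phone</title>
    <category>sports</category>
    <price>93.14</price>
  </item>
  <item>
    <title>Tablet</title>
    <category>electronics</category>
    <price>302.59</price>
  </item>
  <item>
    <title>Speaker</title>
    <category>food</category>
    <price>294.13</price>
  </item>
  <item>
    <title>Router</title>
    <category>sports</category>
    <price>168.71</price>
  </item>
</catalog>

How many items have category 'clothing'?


Scanning <item> elements for <category>clothing</category>:
Count: 0

ANSWER: 0


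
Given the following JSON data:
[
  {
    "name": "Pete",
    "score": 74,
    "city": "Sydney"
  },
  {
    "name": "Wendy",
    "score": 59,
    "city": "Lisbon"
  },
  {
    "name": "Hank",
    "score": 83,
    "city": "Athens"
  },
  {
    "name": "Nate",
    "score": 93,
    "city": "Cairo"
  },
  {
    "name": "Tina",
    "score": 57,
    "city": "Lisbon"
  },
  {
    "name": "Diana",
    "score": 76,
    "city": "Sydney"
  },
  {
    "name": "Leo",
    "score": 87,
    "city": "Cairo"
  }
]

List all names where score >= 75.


Filtering records where score >= 75:
  Pete (score=74) -> no
  Wendy (score=59) -> no
  Hank (score=83) -> YES
  Nate (score=93) -> YES
  Tina (score=57) -> no
  Diana (score=76) -> YES
  Leo (score=87) -> YES


ANSWER: Hank, Nate, Diana, Leo


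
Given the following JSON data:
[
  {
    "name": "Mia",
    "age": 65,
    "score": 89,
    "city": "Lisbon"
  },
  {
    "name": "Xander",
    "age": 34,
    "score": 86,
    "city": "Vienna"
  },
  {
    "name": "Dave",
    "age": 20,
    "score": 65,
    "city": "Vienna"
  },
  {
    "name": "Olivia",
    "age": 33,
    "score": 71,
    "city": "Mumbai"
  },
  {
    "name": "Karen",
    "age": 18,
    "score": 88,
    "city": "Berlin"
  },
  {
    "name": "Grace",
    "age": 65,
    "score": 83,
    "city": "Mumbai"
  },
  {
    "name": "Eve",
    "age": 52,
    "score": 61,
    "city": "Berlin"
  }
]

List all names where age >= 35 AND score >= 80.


Checking both conditions:
  Mia (age=65, score=89) -> YES
  Xander (age=34, score=86) -> no
  Dave (age=20, score=65) -> no
  Olivia (age=33, score=71) -> no
  Karen (age=18, score=88) -> no
  Grace (age=65, score=83) -> YES
  Eve (age=52, score=61) -> no


ANSWER: Mia, Grace


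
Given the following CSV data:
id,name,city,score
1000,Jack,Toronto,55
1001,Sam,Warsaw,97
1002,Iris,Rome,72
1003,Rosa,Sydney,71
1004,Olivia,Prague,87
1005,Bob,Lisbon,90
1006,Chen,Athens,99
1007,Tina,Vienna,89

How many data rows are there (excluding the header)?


Counting rows (excluding header):
Header: id,name,city,score
Data rows: 8

ANSWER: 8


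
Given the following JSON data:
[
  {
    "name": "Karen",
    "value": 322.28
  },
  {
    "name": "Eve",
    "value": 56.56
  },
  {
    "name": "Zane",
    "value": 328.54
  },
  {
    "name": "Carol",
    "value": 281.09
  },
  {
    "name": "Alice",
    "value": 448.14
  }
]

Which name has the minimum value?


Comparing values:
  Karen: 322.28
  Eve: 56.56
  Zane: 328.54
  Carol: 281.09
  Alice: 448.14
Minimum: Eve (56.56)

ANSWER: Eve


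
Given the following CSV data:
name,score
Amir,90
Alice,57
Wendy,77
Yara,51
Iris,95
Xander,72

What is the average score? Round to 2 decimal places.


Scores: 90, 57, 77, 51, 95, 72
Sum = 442
Count = 6
Average = 442 / 6 = 73.67

ANSWER: 73.67


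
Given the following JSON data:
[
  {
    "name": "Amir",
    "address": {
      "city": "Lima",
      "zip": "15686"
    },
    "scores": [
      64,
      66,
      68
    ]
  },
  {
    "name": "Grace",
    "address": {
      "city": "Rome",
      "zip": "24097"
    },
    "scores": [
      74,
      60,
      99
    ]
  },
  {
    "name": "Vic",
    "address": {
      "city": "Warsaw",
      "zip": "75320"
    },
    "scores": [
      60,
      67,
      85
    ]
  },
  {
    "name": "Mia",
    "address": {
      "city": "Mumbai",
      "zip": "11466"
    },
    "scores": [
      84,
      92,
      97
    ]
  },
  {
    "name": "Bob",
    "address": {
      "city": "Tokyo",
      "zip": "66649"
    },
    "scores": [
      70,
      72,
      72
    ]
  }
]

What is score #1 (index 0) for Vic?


Path: records[2].scores[0]
Value: 60

ANSWER: 60


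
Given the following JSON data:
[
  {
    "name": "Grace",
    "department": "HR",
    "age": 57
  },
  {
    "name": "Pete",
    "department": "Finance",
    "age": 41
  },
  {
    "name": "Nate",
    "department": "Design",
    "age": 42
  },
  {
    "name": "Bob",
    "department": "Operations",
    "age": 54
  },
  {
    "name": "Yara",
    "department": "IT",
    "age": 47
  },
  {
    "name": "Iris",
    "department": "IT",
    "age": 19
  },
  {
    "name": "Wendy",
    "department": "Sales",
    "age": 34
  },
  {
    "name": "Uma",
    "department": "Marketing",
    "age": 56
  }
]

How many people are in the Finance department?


Scanning records for department = Finance
  Record 1: Pete
Count: 1

ANSWER: 1


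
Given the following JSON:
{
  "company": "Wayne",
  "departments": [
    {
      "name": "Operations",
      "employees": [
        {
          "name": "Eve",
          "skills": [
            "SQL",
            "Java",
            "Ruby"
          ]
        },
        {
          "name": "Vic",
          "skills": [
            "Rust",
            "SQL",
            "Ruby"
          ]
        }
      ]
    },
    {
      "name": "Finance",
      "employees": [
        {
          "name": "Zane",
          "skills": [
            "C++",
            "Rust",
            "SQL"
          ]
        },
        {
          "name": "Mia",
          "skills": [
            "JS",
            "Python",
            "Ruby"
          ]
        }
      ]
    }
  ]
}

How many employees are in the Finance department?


Path: departments[1].employees
Count: 2

ANSWER: 2


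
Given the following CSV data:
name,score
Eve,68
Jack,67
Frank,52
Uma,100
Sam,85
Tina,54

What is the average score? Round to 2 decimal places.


Scores: 68, 67, 52, 100, 85, 54
Sum = 426
Count = 6
Average = 426 / 6 = 71.00

ANSWER: 71.00


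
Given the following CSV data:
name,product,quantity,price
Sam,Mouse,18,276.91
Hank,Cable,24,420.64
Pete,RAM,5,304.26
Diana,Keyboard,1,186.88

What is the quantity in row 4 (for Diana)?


Row 4: Diana
Column 'quantity' = 1

ANSWER: 1


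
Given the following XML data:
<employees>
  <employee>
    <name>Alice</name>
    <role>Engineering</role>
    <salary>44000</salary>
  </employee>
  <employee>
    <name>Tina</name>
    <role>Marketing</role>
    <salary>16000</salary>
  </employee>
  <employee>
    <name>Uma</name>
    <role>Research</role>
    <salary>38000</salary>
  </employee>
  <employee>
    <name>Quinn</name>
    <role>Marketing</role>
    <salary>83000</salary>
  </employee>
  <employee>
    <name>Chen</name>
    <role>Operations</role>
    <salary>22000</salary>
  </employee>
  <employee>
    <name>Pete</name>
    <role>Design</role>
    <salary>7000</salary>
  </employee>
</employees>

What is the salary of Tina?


Searching for <employee> with <name>Tina</name>
Found at position 2
<salary>16000</salary>

ANSWER: 16000


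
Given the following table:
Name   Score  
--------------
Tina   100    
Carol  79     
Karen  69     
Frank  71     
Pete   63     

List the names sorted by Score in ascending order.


Sorting by Score (ascending):
  Pete: 63
  Karen: 69
  Frank: 71
  Carol: 79
  Tina: 100


ANSWER: Pete, Karen, Frank, Carol, Tina


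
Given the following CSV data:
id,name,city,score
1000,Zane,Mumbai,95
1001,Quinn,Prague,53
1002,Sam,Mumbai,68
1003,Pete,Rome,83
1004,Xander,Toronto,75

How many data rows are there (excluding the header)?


Counting rows (excluding header):
Header: id,name,city,score
Data rows: 5

ANSWER: 5


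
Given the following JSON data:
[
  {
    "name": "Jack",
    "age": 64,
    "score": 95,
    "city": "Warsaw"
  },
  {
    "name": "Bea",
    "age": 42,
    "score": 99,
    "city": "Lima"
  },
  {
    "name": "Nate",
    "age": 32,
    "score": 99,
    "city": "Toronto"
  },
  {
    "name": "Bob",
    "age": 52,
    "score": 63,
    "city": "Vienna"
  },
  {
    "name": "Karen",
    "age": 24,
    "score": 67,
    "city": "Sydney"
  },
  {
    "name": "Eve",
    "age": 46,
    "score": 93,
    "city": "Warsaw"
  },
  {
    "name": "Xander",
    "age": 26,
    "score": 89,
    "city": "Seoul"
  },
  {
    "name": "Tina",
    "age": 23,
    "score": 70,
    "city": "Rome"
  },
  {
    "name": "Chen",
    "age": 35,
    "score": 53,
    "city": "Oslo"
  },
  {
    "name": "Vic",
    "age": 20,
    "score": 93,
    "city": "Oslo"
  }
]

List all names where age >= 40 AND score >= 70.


Checking both conditions:
  Jack (age=64, score=95) -> YES
  Bea (age=42, score=99) -> YES
  Nate (age=32, score=99) -> no
  Bob (age=52, score=63) -> no
  Karen (age=24, score=67) -> no
  Eve (age=46, score=93) -> YES
  Xander (age=26, score=89) -> no
  Tina (age=23, score=70) -> no
  Chen (age=35, score=53) -> no
  Vic (age=20, score=93) -> no


ANSWER: Jack, Bea, Eve


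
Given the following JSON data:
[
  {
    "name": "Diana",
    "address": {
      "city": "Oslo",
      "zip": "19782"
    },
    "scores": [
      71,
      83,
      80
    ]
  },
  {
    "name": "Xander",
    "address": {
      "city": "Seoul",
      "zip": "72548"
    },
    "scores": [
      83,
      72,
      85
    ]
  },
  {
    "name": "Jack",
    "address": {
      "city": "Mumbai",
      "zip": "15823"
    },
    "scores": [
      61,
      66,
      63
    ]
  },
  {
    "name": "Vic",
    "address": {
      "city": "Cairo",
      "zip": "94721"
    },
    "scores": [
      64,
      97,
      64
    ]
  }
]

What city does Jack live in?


Path: records[2].address.city
Value: Mumbai

ANSWER: Mumbai


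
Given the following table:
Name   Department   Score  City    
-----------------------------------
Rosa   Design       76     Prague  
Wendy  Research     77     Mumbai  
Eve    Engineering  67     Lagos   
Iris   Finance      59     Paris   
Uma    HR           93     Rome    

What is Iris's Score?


Row 4: Iris
Score = 59

ANSWER: 59


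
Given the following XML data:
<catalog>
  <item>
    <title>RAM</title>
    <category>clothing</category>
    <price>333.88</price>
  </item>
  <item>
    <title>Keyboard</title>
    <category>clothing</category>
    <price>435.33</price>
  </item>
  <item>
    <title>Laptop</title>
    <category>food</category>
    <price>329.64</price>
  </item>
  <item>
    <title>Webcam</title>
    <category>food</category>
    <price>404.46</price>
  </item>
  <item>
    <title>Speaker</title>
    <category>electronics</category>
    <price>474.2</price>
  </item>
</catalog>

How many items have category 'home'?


Scanning <item> elements for <category>home</category>:
Count: 0

ANSWER: 0


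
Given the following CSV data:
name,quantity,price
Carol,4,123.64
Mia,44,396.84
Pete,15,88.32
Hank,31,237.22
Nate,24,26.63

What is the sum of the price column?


Values in 'price' column:
  Row 1: 123.64
  Row 2: 396.84
  Row 3: 88.32
  Row 4: 237.22
  Row 5: 26.63
Sum = 123.64 + 396.84 + 88.32 + 237.22 + 26.63 = 872.65

ANSWER: 872.65


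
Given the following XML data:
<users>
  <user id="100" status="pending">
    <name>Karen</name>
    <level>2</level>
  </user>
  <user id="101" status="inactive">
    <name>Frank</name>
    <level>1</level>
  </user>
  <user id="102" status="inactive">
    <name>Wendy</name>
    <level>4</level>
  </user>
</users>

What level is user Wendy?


Finding user: Wendy
<level>4</level>

ANSWER: 4


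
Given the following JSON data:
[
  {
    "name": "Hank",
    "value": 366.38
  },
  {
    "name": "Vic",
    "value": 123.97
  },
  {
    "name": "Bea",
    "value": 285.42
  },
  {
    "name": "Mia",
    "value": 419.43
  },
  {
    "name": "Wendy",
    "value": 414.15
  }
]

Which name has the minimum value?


Comparing values:
  Hank: 366.38
  Vic: 123.97
  Bea: 285.42
  Mia: 419.43
  Wendy: 414.15
Minimum: Vic (123.97)

ANSWER: Vic


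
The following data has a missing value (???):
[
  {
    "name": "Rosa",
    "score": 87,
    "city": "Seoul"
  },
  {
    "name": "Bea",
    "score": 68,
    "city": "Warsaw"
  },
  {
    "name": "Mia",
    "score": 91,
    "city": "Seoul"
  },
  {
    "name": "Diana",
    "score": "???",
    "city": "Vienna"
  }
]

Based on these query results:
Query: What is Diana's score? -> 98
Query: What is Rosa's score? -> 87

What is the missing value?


The missing value is Diana's score
From query: Diana's score = 98

ANSWER: 98


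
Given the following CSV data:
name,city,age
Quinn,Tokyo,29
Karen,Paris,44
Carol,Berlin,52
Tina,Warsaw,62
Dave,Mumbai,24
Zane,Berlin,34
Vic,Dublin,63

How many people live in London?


Scanning city column for 'London':
Total matches: 0

ANSWER: 0


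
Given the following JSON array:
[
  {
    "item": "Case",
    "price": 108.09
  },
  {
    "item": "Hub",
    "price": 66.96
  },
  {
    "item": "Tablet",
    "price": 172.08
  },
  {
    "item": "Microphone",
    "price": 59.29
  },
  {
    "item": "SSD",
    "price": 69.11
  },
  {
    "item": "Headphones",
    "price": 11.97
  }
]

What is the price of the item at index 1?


Array index 1 -> Hub
price = 66.96

ANSWER: 66.96


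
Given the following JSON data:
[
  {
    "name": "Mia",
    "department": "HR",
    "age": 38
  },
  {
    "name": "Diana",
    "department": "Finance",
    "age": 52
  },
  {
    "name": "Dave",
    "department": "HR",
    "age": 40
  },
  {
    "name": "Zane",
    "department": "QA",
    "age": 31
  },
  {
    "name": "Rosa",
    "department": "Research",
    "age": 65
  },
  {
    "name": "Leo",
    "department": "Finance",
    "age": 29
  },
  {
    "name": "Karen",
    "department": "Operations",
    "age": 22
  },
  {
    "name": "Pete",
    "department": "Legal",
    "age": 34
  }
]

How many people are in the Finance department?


Scanning records for department = Finance
  Record 1: Diana
  Record 5: Leo
Count: 2

ANSWER: 2


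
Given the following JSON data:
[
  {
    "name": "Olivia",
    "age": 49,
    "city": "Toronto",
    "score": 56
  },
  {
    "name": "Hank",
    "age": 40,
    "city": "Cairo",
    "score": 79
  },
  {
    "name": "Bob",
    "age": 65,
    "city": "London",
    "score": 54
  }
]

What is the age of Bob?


Looking up record where name = Bob
Record index: 2
Field 'age' = 65

ANSWER: 65


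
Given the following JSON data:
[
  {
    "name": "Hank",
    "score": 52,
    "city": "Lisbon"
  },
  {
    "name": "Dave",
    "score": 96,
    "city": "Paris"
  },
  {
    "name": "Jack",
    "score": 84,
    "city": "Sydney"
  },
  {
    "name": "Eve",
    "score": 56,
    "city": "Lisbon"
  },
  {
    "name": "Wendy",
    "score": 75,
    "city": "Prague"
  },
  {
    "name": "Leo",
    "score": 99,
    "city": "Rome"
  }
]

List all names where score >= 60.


Filtering records where score >= 60:
  Hank (score=52) -> no
  Dave (score=96) -> YES
  Jack (score=84) -> YES
  Eve (score=56) -> no
  Wendy (score=75) -> YES
  Leo (score=99) -> YES


ANSWER: Dave, Jack, Wendy, Leo


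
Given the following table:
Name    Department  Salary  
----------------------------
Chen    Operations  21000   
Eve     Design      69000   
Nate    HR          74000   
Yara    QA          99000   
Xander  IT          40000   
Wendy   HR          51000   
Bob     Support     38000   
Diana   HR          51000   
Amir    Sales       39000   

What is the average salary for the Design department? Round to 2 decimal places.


Design department members:
  Eve: 69000
Sum = 69000
Count = 1
Average = 69000 / 1 = 69000.00

ANSWER: 69000.00


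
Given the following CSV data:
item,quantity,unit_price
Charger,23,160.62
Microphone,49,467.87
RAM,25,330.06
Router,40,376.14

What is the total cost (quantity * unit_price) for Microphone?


Row: Microphone
quantity = 49
unit_price = 467.87
total = 49 * 467.87 = 22925.63

ANSWER: 22925.63


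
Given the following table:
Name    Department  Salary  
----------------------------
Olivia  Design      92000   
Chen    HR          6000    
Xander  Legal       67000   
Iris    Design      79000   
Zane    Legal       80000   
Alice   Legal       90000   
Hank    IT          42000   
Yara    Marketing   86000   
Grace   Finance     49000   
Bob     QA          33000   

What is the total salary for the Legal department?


Legal department members:
  Xander: 67000
  Zane: 80000
  Alice: 90000
Total = 67000 + 80000 + 90000 = 237000

ANSWER: 237000


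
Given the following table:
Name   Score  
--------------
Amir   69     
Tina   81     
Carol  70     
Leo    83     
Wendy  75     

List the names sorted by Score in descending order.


Sorting by Score (descending):
  Leo: 83
  Tina: 81
  Wendy: 75
  Carol: 70
  Amir: 69


ANSWER: Leo, Tina, Wendy, Carol, Amir


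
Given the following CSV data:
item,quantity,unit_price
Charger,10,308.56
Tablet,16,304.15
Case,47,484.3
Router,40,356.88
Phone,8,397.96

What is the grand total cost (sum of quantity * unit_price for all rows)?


Computing row totals:
  Charger: 10 * 308.56 = 3085.6
  Tablet: 16 * 304.15 = 4866.4
  Case: 47 * 484.3 = 22762.1
  Router: 40 * 356.88 = 14275.2
  Phone: 8 * 397.96 = 3183.68
Grand total = 3085.6 + 4866.4 + 22762.1 + 14275.2 + 3183.68 = 48172.98

ANSWER: 48172.98


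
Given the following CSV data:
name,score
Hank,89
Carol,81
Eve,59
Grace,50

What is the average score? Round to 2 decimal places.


Scores: 89, 81, 59, 50
Sum = 279
Count = 4
Average = 279 / 4 = 69.75

ANSWER: 69.75


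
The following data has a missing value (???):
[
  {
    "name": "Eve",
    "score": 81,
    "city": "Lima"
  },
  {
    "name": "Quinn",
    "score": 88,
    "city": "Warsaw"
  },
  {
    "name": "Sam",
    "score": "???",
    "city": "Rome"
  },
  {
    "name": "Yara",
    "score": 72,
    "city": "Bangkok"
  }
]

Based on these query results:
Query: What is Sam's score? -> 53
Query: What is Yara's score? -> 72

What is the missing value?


The missing value is Sam's score
From query: Sam's score = 53

ANSWER: 53


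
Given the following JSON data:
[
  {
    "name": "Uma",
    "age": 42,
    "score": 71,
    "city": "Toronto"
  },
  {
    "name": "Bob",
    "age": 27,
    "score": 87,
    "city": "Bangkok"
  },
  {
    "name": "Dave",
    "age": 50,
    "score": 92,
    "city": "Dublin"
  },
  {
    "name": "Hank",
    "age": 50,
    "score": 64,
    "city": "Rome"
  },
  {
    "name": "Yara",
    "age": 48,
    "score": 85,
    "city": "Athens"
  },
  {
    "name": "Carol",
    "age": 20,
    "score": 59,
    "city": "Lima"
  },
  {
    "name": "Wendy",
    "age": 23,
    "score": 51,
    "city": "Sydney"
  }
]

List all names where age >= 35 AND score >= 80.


Checking both conditions:
  Uma (age=42, score=71) -> no
  Bob (age=27, score=87) -> no
  Dave (age=50, score=92) -> YES
  Hank (age=50, score=64) -> no
  Yara (age=48, score=85) -> YES
  Carol (age=20, score=59) -> no
  Wendy (age=23, score=51) -> no


ANSWER: Dave, Yara


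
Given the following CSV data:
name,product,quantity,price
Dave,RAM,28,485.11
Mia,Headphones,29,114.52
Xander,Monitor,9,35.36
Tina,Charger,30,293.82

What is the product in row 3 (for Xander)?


Row 3: Xander
Column 'product' = Monitor

ANSWER: Monitor


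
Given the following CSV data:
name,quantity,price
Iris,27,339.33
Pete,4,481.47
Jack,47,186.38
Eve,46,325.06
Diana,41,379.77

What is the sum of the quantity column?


Values in 'quantity' column:
  Row 1: 27
  Row 2: 4
  Row 3: 47
  Row 4: 46
  Row 5: 41
Sum = 27 + 4 + 47 + 46 + 41 = 165

ANSWER: 165


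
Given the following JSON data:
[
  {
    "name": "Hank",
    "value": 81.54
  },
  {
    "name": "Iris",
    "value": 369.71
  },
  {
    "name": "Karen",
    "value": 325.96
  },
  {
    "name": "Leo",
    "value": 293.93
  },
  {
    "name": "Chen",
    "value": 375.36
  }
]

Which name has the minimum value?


Comparing values:
  Hank: 81.54
  Iris: 369.71
  Karen: 325.96
  Leo: 293.93
  Chen: 375.36
Minimum: Hank (81.54)

ANSWER: Hank


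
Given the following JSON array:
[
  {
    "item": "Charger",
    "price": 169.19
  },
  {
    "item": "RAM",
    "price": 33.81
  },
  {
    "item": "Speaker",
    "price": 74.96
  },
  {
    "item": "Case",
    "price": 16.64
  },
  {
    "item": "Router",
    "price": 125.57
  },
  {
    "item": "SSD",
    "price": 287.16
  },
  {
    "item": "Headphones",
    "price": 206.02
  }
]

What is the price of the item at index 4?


Array index 4 -> Router
price = 125.57

ANSWER: 125.57


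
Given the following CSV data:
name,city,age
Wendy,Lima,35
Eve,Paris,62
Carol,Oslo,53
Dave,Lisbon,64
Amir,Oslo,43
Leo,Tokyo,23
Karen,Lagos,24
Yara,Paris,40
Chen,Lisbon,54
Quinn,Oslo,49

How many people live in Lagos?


Scanning city column for 'Lagos':
  Row 7: Karen -> MATCH
Total matches: 1

ANSWER: 1


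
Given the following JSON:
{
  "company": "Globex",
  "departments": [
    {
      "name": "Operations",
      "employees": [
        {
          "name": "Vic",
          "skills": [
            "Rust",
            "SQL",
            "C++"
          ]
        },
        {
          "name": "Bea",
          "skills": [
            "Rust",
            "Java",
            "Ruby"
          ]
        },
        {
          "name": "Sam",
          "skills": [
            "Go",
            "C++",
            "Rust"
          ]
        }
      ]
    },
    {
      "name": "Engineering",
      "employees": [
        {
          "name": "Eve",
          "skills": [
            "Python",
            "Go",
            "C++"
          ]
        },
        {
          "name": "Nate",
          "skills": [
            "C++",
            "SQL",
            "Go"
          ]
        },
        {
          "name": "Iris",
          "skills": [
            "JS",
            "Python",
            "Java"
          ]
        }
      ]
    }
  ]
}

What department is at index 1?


Path: departments[1].name
Value: Engineering

ANSWER: Engineering


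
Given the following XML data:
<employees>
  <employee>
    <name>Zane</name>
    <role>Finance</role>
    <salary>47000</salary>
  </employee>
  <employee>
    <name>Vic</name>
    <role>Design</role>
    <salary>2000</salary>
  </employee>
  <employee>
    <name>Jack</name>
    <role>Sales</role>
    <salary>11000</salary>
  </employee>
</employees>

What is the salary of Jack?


Searching for <employee> with <name>Jack</name>
Found at position 3
<salary>11000</salary>

ANSWER: 11000


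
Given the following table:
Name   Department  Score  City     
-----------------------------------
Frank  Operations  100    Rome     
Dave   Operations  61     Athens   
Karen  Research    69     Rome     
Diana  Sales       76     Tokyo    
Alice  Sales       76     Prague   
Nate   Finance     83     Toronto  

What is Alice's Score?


Row 5: Alice
Score = 76

ANSWER: 76
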